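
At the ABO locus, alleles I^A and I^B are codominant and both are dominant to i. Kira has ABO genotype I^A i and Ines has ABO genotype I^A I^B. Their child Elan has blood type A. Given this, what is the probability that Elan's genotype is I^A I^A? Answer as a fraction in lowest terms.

Cross I^A i × I^A I^B → 1/4 I^A I^A, 1/4 I^A I^B, 1/4 I^A i, 1/4 I^B i.
Type-A genotypes among offspring: I^A I^A (1/4), I^A i (1/4); total 1/2.
P(I^A I^A | type A) = (1/4) / (1/2) = 1/2.

1/2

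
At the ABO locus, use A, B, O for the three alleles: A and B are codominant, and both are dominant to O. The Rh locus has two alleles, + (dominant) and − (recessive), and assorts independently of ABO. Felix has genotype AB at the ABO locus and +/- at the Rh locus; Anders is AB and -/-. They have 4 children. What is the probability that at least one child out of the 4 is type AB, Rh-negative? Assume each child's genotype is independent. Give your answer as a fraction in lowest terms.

175/256

ABO cross AB × AB → 1/4 A, 1/4 B, 1/2 AB.
Rh cross +/- × -/- → 1/2 Rh+, 1/2 Rh-; so P(type AB, Rh-negative) = 1/2 × 1/2 = 1/4 per child.
P(none) = (3/4)^4 = 81/256; P(at least one) = 1 − 81/256 = 175/256.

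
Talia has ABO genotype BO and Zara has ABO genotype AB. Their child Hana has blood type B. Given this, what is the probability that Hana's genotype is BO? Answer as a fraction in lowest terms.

1/2

Cross BO × AB → 1/4 AB, 1/4 AO, 1/4 BB, 1/4 BO.
Type-B genotypes among offspring: BB (1/4), BO (1/4); total 1/2.
P(BO | type B) = (1/4) / (1/2) = 1/2.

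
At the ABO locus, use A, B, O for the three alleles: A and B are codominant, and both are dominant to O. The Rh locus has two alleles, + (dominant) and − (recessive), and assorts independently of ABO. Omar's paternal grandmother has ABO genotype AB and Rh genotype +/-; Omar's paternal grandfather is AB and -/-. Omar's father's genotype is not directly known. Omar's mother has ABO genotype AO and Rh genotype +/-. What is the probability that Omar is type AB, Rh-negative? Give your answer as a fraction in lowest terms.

3/32

Omar's father's ABO genotype from AB × AB: 1/4 AA, 1/2 AB, 1/4 BB.
Crossing each possibility with the mother AO and summing P(type AB): 1/4·0 + 1/2·1/4 + 1/4·1/2 = 1/4.
Similarly for Rh via the father's Rh distribution: P(Rh-) = 3/8.
Independent loci: 1/4 × 3/8 = 3/32.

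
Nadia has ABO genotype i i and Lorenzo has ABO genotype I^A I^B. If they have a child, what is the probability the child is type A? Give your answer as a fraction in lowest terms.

ABO cross i i × I^A I^B → offspring phenotypes: 1/2 A, 1/2 B.
So P(type A) = 1/2.

1/2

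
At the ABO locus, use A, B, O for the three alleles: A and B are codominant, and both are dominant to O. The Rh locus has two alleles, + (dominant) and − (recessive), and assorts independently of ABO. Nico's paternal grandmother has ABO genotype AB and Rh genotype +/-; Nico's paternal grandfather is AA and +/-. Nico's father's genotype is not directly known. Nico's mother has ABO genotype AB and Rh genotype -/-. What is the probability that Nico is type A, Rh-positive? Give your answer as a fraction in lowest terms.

Nico's father's ABO genotype from AB × AA: 1/2 AA, 1/2 AB.
Crossing each possibility with the mother AB and summing P(type A): 1/2·1/2 + 1/2·1/4 = 3/8.
Similarly for Rh via the father's Rh distribution: P(Rh+) = 1/2.
Independent loci: 3/8 × 1/2 = 3/16.

3/16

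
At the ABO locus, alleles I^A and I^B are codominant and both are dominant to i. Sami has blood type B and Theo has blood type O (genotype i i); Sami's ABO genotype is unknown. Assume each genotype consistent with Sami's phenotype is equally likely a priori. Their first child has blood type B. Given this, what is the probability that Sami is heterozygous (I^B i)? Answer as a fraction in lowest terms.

Possible genotypes: Sami ∈ {I^B I^B, I^B i}; Theo ∈ {i i}.
Weight each parental genotype pair by prior × P(type-B child):
  I^B I^B × i i: posterior weight 2/3.
  I^B i × i i: posterior weight 1/3.
Sum the posterior weight over pairs where Sami is I^B i: 1/3.

1/3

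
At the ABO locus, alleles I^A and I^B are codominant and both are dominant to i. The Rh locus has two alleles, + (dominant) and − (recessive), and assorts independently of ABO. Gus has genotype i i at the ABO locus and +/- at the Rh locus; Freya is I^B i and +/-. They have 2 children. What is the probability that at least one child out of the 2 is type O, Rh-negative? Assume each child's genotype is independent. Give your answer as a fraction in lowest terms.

15/64

ABO cross i i × I^B i → 1/2 O, 1/2 B.
Rh cross +/- × +/- → 3/4 Rh+, 1/4 Rh-; so P(type O, Rh-negative) = 1/2 × 1/4 = 1/8 per child.
P(none) = (7/8)^2 = 49/64; P(at least one) = 1 − 49/64 = 15/64.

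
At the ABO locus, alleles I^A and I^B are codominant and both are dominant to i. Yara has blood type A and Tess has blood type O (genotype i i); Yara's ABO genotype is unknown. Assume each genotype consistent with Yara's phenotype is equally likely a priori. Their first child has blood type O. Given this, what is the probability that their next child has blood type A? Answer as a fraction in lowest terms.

Possible genotypes: Yara ∈ {I^A I^A, I^A i}; Tess ∈ {i i}.
Weight each parental genotype pair by prior × P(type-O child):
  I^A i × i i: posterior weight 1; P(next child type A) = 1/2.
Weighted sum = 1/2.

1/2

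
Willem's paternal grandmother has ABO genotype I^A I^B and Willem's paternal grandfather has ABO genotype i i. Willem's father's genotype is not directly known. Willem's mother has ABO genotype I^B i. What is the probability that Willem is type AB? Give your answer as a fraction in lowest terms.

1/8

Willem's father's ABO genotype from I^A I^B × i i: 1/2 I^A i, 1/2 I^B i.
Crossing each possibility with the mother I^B i and summing P(type AB): 1/2·1/4 + 1/2·0 = 1/8.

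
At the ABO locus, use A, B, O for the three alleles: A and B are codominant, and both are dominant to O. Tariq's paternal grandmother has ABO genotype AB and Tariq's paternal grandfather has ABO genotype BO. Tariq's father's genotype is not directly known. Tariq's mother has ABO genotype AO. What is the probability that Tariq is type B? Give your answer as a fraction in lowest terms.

1/4

Tariq's father's ABO genotype from AB × BO: 1/4 AB, 1/4 AO, 1/4 BB, 1/4 BO.
Crossing each possibility with the mother AO and summing P(type B): 1/4·1/4 + 1/4·0 + 1/4·1/2 + 1/4·1/4 = 1/4.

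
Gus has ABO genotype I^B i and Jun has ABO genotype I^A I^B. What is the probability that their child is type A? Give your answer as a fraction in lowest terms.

1/4

ABO cross I^B i × I^A I^B → offspring phenotypes: 1/4 A, 1/2 B, 1/4 AB.
So P(type A) = 1/4.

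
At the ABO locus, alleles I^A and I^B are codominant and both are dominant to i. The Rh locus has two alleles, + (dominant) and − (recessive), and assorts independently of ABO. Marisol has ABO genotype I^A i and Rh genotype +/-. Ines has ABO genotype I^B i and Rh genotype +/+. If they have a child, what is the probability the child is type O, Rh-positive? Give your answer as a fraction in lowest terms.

1/4

ABO cross I^A i × I^B i → offspring phenotypes: 1/4 O, 1/4 A, 1/4 B, 1/4 AB.
Rh cross +/- × +/+ → 1 Rh+.
Independent loci: P(type O, Rh-positive) = 1/4 × 1 = 1/4.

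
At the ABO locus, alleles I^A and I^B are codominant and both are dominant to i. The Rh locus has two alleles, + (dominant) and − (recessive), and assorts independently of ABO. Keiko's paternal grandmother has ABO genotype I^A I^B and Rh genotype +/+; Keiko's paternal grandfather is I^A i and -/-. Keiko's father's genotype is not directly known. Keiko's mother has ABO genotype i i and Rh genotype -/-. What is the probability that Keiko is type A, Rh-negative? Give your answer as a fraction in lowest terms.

Keiko's father's ABO genotype from I^A I^B × I^A i: 1/4 I^A I^A, 1/4 I^A I^B, 1/4 I^A i, 1/4 I^B i.
Crossing each possibility with the mother i i and summing P(type A): 1/4·1 + 1/4·1/2 + 1/4·1/2 + 1/4·0 = 1/2.
Similarly for Rh via the father's Rh distribution: P(Rh-) = 1/2.
Independent loci: 1/2 × 1/2 = 1/4.

1/4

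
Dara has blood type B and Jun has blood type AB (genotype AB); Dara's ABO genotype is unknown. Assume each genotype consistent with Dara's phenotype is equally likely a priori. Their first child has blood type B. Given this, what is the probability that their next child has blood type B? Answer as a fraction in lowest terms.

Possible genotypes: Dara ∈ {BB, BO}; Jun ∈ {AB}.
Weight each parental genotype pair by prior × P(type-B child):
  BB × AB: posterior weight 1/2; P(next child type B) = 1/2.
  BO × AB: posterior weight 1/2; P(next child type B) = 1/2.
Weighted sum = 1/2.

1/2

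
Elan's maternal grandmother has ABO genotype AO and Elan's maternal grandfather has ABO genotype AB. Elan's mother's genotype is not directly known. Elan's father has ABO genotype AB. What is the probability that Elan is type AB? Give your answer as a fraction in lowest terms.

3/8

Elan's mother's ABO genotype from AO × AB: 1/4 AA, 1/4 AB, 1/4 AO, 1/4 BO.
Crossing each possibility with the father AB and summing P(type AB): 1/4·1/2 + 1/4·1/2 + 1/4·1/4 + 1/4·1/4 = 3/8.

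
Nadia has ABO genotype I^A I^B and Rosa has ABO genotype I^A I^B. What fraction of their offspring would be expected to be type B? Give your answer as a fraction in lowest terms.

ABO cross I^A I^B × I^A I^B → offspring phenotypes: 1/4 A, 1/4 B, 1/2 AB.
So P(type B) = 1/4.

1/4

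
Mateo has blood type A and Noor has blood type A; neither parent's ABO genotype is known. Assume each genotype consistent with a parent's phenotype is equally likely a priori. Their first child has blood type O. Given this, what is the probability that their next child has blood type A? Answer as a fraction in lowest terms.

3/4

Possible genotypes: Mateo ∈ {AA, AO}; Noor ∈ {AA, AO}.
Weight each parental genotype pair by prior × P(type-O child):
  AO × AO: posterior weight 1; P(next child type A) = 3/4.
Weighted sum = 3/4.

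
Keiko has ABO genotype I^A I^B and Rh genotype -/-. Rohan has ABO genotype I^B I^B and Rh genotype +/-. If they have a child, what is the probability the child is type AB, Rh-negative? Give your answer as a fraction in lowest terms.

ABO cross I^A I^B × I^B I^B → offspring phenotypes: 1/2 B, 1/2 AB.
Rh cross -/- × +/- → 1/2 Rh+, 1/2 Rh-.
Independent loci: P(type AB, Rh-negative) = 1/2 × 1/2 = 1/4.

1/4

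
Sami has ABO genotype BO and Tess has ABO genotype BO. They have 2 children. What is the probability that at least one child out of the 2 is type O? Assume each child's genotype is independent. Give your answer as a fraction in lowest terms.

7/16

ABO cross BO × BO → 1/4 O, 3/4 B.
So P(type O) = 1/4 per child.
P(none) = (3/4)^2 = 9/16; P(at least one) = 1 − 9/16 = 7/16.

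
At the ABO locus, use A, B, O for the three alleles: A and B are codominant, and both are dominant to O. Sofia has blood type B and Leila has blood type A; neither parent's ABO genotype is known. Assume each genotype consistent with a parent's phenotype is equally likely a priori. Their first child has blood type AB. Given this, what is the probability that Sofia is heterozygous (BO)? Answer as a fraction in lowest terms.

1/3

Possible genotypes: Sofia ∈ {BB, BO}; Leila ∈ {AA, AO}.
Weight each parental genotype pair by prior × P(type-AB child):
  BB × AA: posterior weight 4/9.
  BB × AO: posterior weight 2/9.
  BO × AA: posterior weight 2/9.
  BO × AO: posterior weight 1/9.
Sum the posterior weight over pairs where Sofia is BO: 1/3.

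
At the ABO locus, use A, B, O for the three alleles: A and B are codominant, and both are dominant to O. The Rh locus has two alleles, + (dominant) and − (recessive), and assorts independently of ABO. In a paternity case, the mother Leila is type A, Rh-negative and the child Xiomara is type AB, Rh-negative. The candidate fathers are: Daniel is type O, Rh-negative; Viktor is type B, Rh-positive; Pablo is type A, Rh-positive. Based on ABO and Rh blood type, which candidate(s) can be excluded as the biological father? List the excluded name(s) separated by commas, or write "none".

A candidate is excluded only if no genotype consistent with his phenotype could produce a type AB, Rh-negative child with a type A, Rh-negative mother.
Daniel (type O, Rh-): no genotype consistent with that phenotype can produce a type-AB Rh- child with a type-A mother.
Pablo (type A, Rh+): no genotype consistent with that phenotype can produce a type-AB Rh- child with a type-A mother.

Daniel, Pablo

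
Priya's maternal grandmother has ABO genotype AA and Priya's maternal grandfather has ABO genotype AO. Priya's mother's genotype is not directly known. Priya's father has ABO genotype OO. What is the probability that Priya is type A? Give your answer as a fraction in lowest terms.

Priya's mother's ABO genotype from AA × AO: 1/2 AA, 1/2 AO.
Crossing each possibility with the father OO and summing P(type A): 1/2·1 + 1/2·1/2 = 3/4.

3/4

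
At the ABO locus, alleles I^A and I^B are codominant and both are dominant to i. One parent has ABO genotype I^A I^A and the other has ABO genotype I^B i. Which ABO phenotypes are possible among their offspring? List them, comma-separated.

A, AB

Gametes from I^A I^A × I^B i give offspring ABO genotypes I^A I^B, I^A i, i.e. phenotypes A, AB.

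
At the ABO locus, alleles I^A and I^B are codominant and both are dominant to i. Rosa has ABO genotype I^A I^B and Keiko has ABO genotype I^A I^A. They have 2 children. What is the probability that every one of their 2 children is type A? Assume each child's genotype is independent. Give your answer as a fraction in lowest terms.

ABO cross I^A I^B × I^A I^A → 1/2 A, 1/2 AB.
So P(type A) = 1/2 per child.
All 2 independent: (1/2)^2 = 1/4.

1/4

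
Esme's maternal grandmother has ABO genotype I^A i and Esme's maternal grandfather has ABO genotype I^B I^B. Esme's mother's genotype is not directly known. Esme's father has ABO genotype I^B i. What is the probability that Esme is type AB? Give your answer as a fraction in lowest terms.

Esme's mother's ABO genotype from I^A i × I^B I^B: 1/2 I^A I^B, 1/2 I^B i.
Crossing each possibility with the father I^B i and summing P(type AB): 1/2·1/4 + 1/2·0 = 1/8.

1/8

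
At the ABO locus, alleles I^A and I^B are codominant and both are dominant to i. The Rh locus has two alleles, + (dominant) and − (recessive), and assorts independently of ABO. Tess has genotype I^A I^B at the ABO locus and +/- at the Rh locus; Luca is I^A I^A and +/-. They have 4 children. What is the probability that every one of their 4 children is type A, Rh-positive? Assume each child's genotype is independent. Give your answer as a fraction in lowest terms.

ABO cross I^A I^B × I^A I^A → 1/2 A, 1/2 AB.
Rh cross +/- × +/- → 3/4 Rh+, 1/4 Rh-; so P(type A, Rh-positive) = 1/2 × 3/4 = 3/8 per child.
All 4 independent: (3/8)^4 = 81/4096.

81/4096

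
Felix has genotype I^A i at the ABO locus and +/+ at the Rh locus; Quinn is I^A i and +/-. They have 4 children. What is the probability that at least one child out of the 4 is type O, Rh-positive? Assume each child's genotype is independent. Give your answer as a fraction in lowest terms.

175/256

ABO cross I^A i × I^A i → 1/4 O, 3/4 A.
Rh cross +/+ × +/- → 1 Rh+; so P(type O, Rh-positive) = 1/4 × 1 = 1/4 per child.
P(none) = (3/4)^4 = 81/256; P(at least one) = 1 − 81/256 = 175/256.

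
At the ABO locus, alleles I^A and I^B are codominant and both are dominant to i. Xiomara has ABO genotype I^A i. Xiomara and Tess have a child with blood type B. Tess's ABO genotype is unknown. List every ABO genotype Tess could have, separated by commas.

I^A I^B, I^B I^B, I^B i

For each candidate genotype of Tess, check whether crossing it with I^A i can produce every observed child phenotype.
  I^A I^A → possible child types {A} ✗
  I^A I^B → possible child types {A, B, AB} ✓
  I^A i → possible child types {O, A} ✗
  I^B I^B → possible child types {B, AB} ✓
  I^B i → possible child types {O, A, B, AB} ✓
  i i → possible child types {O, A} ✗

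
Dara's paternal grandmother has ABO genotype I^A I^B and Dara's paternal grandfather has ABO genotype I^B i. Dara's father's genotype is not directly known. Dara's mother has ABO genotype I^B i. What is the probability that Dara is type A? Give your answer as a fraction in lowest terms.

Dara's father's ABO genotype from I^A I^B × I^B i: 1/4 I^A I^B, 1/4 I^A i, 1/4 I^B I^B, 1/4 I^B i.
Crossing each possibility with the mother I^B i and summing P(type A): 1/4·1/4 + 1/4·1/4 + 1/4·0 + 1/4·0 = 1/8.

1/8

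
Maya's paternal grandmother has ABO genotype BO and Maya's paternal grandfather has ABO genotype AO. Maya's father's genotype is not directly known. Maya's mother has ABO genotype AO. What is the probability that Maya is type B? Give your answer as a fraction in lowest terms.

1/8

Maya's father's ABO genotype from BO × AO: 1/4 AB, 1/4 AO, 1/4 BO, 1/4 OO.
Crossing each possibility with the mother AO and summing P(type B): 1/4·1/4 + 1/4·0 + 1/4·1/4 + 1/4·0 = 1/8.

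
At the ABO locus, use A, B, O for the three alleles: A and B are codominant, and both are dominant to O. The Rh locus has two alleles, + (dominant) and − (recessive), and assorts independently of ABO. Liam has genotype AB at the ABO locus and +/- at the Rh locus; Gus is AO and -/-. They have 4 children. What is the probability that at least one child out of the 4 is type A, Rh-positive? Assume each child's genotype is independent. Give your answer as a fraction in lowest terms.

175/256

ABO cross AB × AO → 1/2 A, 1/4 B, 1/4 AB.
Rh cross +/- × -/- → 1/2 Rh+, 1/2 Rh-; so P(type A, Rh-positive) = 1/2 × 1/2 = 1/4 per child.
P(none) = (3/4)^4 = 81/256; P(at least one) = 1 − 81/256 = 175/256.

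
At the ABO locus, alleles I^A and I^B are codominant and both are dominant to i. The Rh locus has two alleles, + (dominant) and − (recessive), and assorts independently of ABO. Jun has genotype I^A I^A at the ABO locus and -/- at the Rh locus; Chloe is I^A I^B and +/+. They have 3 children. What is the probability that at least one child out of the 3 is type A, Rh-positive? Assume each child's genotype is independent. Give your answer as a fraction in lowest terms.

7/8

ABO cross I^A I^A × I^A I^B → 1/2 A, 1/2 AB.
Rh cross -/- × +/+ → 1 Rh+; so P(type A, Rh-positive) = 1/2 × 1 = 1/2 per child.
P(none) = (1/2)^3 = 1/8; P(at least one) = 1 − 1/8 = 7/8.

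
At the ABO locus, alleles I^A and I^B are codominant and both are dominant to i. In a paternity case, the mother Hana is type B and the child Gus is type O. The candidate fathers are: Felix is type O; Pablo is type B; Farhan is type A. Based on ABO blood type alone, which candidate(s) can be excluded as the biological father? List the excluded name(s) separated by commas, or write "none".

none

A candidate is excluded only if no genotype consistent with his phenotype could produce a type O child with a type B mother.
Every candidate has at least one consistent genotype combination, so none can be excluded.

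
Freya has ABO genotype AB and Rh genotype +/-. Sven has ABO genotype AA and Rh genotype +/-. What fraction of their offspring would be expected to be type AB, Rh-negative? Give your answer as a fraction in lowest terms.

ABO cross AB × AA → offspring phenotypes: 1/2 A, 1/2 AB.
Rh cross +/- × +/- → 3/4 Rh+, 1/4 Rh-.
Independent loci: P(type AB, Rh-negative) = 1/2 × 1/4 = 1/8.

1/8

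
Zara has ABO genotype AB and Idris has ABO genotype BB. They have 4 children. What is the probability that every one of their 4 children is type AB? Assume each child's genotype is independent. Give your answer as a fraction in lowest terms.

1/16

ABO cross AB × BB → 1/2 B, 1/2 AB.
So P(type AB) = 1/2 per child.
All 4 independent: (1/2)^4 = 1/16.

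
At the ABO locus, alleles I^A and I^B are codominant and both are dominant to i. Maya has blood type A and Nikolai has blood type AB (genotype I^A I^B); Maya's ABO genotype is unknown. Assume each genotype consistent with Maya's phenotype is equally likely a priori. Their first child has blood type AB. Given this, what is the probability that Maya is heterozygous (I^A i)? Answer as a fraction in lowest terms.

1/3

Possible genotypes: Maya ∈ {I^A I^A, I^A i}; Nikolai ∈ {I^A I^B}.
Weight each parental genotype pair by prior × P(type-AB child):
  I^A I^A × I^A I^B: posterior weight 2/3.
  I^A i × I^A I^B: posterior weight 1/3.
Sum the posterior weight over pairs where Maya is I^A i: 1/3.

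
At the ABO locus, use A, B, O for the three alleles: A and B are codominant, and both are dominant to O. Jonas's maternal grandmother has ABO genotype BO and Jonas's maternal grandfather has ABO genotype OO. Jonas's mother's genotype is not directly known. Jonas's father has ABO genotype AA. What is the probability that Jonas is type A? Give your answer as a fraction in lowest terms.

3/4

Jonas's mother's ABO genotype from BO × OO: 1/2 BO, 1/2 OO.
Crossing each possibility with the father AA and summing P(type A): 1/2·1/2 + 1/2·1 = 3/4.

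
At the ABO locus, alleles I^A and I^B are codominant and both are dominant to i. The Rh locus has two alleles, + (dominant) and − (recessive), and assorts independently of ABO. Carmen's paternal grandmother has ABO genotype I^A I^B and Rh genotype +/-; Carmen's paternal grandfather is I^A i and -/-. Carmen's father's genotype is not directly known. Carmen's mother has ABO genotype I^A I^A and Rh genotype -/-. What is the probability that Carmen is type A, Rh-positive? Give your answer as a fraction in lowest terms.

Carmen's father's ABO genotype from I^A I^B × I^A i: 1/4 I^A I^A, 1/4 I^A I^B, 1/4 I^A i, 1/4 I^B i.
Crossing each possibility with the mother I^A I^A and summing P(type A): 1/4·1 + 1/4·1/2 + 1/4·1 + 1/4·1/2 = 3/4.
Similarly for Rh via the father's Rh distribution: P(Rh+) = 1/4.
Independent loci: 3/4 × 1/4 = 3/16.

3/16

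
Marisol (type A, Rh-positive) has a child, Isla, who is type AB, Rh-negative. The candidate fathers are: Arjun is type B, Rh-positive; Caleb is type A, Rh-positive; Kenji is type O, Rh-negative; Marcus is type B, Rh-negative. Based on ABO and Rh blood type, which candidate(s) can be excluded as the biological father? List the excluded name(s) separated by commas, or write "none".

A candidate is excluded only if no genotype consistent with his phenotype could produce a type AB, Rh-negative child with a type A, Rh-positive mother.
Caleb (type A, Rh+): no genotype consistent with that phenotype can produce a type-AB Rh- child with a type-A mother.
Kenji (type O, Rh-): no genotype consistent with that phenotype can produce a type-AB Rh- child with a type-A mother.

Caleb, Kenji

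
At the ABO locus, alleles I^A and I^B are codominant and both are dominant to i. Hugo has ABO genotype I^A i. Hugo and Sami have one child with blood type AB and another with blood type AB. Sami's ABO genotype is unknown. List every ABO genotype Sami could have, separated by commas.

For each candidate genotype of Sami, check whether crossing it with I^A i can produce every observed child phenotype.
  I^A I^A → possible child types {A} ✗
  I^A I^B → possible child types {A, B, AB} ✓
  I^A i → possible child types {O, A} ✗
  I^B I^B → possible child types {B, AB} ✓
  I^B i → possible child types {O, A, B, AB} ✓
  i i → possible child types {O, A} ✗

I^A I^B, I^B I^B, I^B i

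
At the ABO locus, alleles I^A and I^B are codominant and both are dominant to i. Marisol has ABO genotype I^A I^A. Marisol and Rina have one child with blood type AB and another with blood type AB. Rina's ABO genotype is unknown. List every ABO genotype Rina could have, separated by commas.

I^A I^B, I^B I^B, I^B i

For each candidate genotype of Rina, check whether crossing it with I^A I^A can produce every observed child phenotype.
  I^A I^A → possible child types {A} ✗
  I^A I^B → possible child types {A, AB} ✓
  I^A i → possible child types {A} ✗
  I^B I^B → possible child types {AB} ✓
  I^B i → possible child types {A, AB} ✓
  i i → possible child types {A} ✗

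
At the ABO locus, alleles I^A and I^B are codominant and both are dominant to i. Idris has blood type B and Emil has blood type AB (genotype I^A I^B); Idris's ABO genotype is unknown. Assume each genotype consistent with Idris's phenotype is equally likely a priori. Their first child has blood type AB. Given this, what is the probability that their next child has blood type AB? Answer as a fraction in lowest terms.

5/12

Possible genotypes: Idris ∈ {I^B I^B, I^B i}; Emil ∈ {I^A I^B}.
Weight each parental genotype pair by prior × P(type-AB child):
  I^B I^B × I^A I^B: posterior weight 2/3; P(next child type AB) = 1/2.
  I^B i × I^A I^B: posterior weight 1/3; P(next child type AB) = 1/4.
Weighted sum = 5/12.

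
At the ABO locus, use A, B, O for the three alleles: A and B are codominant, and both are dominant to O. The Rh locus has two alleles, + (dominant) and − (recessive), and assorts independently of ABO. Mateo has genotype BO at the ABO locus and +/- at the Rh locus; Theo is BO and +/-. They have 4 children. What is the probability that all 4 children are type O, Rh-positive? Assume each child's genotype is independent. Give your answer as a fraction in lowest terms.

81/65536

ABO cross BO × BO → 1/4 O, 3/4 B.
Rh cross +/- × +/- → 3/4 Rh+, 1/4 Rh-; so P(type O, Rh-positive) = 1/4 × 3/4 = 3/16 per child.
All 4 independent: (3/16)^4 = 81/65536.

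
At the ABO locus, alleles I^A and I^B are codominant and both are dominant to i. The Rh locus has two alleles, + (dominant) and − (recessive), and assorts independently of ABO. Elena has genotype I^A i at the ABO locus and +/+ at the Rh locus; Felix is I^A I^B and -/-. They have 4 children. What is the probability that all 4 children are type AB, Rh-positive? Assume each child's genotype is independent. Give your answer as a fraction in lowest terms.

ABO cross I^A i × I^A I^B → 1/2 A, 1/4 B, 1/4 AB.
Rh cross +/+ × -/- → 1 Rh+; so P(type AB, Rh-positive) = 1/4 × 1 = 1/4 per child.
All 4 independent: (1/4)^4 = 1/256.

1/256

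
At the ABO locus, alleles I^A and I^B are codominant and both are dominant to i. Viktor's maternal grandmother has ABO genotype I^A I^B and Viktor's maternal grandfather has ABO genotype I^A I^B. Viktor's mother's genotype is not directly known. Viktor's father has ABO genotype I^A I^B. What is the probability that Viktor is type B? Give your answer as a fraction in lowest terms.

1/4

Viktor's mother's ABO genotype from I^A I^B × I^A I^B: 1/4 I^A I^A, 1/2 I^A I^B, 1/4 I^B I^B.
Crossing each possibility with the father I^A I^B and summing P(type B): 1/4·0 + 1/2·1/4 + 1/4·1/2 = 1/4.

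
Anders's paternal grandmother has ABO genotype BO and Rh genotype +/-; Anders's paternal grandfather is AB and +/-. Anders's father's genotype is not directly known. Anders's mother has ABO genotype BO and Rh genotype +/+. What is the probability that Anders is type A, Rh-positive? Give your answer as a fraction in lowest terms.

Anders's father's ABO genotype from BO × AB: 1/4 AB, 1/4 AO, 1/4 BB, 1/4 BO.
Crossing each possibility with the mother BO and summing P(type A): 1/4·1/4 + 1/4·1/4 + 1/4·0 + 1/4·0 = 1/8.
Similarly for Rh via the father's Rh distribution: P(Rh+) = 1.
Independent loci: 1/8 × 1 = 1/8.

1/8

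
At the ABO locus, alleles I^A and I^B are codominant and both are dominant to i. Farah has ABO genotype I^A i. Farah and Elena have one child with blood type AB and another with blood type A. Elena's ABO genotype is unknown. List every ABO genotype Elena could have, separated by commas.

For each candidate genotype of Elena, check whether crossing it with I^A i can produce every observed child phenotype.
  I^A I^A → possible child types {A} ✗
  I^A I^B → possible child types {A, B, AB} ✓
  I^A i → possible child types {O, A} ✗
  I^B I^B → possible child types {B, AB} ✗
  I^B i → possible child types {O, A, B, AB} ✓
  i i → possible child types {O, A} ✗

I^A I^B, I^B i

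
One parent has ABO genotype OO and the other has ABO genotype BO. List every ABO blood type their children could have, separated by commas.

Gametes from OO × BO give offspring ABO genotypes BO, OO, i.e. phenotypes O, B.

O, B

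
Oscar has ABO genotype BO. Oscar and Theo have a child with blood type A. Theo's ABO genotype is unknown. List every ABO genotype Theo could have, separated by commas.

AA, AB, AO

For each candidate genotype of Theo, check whether crossing it with BO can produce every observed child phenotype.
  AA → possible child types {A, AB} ✓
  AB → possible child types {A, B, AB} ✓
  AO → possible child types {O, A, B, AB} ✓
  BB → possible child types {B} ✗
  BO → possible child types {O, B} ✗
  OO → possible child types {O, B} ✗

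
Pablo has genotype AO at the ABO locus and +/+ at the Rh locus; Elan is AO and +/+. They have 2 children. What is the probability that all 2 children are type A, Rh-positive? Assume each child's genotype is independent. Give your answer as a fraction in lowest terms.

ABO cross AO × AO → 1/4 O, 3/4 A.
Rh cross +/+ × +/+ → 1 Rh+; so P(type A, Rh-positive) = 3/4 × 1 = 3/4 per child.
All 2 independent: (3/4)^2 = 9/16.

9/16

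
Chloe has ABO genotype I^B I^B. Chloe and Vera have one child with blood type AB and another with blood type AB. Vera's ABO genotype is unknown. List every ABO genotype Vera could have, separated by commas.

For each candidate genotype of Vera, check whether crossing it with I^B I^B can produce every observed child phenotype.
  I^A I^A → possible child types {AB} ✓
  I^A I^B → possible child types {B, AB} ✓
  I^A i → possible child types {B, AB} ✓
  I^B I^B → possible child types {B} ✗
  I^B i → possible child types {B} ✗
  i i → possible child types {B} ✗

I^A I^A, I^A I^B, I^A i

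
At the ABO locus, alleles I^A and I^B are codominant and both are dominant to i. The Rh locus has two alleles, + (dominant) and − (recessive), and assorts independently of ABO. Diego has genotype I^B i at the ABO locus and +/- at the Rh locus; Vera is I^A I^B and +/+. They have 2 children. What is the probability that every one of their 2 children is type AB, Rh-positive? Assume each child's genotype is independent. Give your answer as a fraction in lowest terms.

1/16

ABO cross I^B i × I^A I^B → 1/4 A, 1/2 B, 1/4 AB.
Rh cross +/- × +/+ → 1 Rh+; so P(type AB, Rh-positive) = 1/4 × 1 = 1/4 per child.
All 2 independent: (1/4)^2 = 1/16.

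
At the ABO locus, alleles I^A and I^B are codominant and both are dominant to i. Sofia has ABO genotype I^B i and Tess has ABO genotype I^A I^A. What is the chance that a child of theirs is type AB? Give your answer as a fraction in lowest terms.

1/2

ABO cross I^B i × I^A I^A → offspring phenotypes: 1/2 A, 1/2 AB.
So P(type AB) = 1/2.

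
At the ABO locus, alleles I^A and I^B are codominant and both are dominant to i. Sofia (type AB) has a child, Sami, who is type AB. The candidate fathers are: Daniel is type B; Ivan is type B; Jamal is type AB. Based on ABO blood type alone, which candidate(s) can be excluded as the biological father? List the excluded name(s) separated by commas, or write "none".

A candidate is excluded only if no genotype consistent with his phenotype could produce a type AB child with a type AB mother.
Every candidate has at least one consistent genotype combination, so none can be excluded.

none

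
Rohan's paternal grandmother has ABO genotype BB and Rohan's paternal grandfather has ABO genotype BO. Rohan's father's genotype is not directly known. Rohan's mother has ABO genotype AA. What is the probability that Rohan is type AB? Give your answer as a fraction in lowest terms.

Rohan's father's ABO genotype from BB × BO: 1/2 BB, 1/2 BO.
Crossing each possibility with the mother AA and summing P(type AB): 1/2·1 + 1/2·1/2 = 3/4.

3/4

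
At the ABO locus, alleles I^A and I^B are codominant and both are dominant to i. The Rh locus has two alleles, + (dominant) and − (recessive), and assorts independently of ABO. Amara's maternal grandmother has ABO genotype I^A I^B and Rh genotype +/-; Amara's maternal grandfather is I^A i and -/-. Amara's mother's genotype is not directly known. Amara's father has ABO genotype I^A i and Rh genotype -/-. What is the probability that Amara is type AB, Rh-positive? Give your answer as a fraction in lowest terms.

Amara's mother's ABO genotype from I^A I^B × I^A i: 1/4 I^A I^A, 1/4 I^A I^B, 1/4 I^A i, 1/4 I^B i.
Crossing each possibility with the father I^A i and summing P(type AB): 1/4·0 + 1/4·1/4 + 1/4·0 + 1/4·1/4 = 1/8.
Similarly for Rh via the mother's Rh distribution: P(Rh+) = 1/4.
Independent loci: 1/8 × 1/4 = 1/32.

1/32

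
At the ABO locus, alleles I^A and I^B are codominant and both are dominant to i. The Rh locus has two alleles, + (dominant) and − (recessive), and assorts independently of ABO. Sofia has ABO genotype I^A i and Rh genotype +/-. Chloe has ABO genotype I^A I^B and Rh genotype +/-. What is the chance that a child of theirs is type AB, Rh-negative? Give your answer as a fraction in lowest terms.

1/16

ABO cross I^A i × I^A I^B → offspring phenotypes: 1/2 A, 1/4 B, 1/4 AB.
Rh cross +/- × +/- → 3/4 Rh+, 1/4 Rh-.
Independent loci: P(type AB, Rh-negative) = 1/4 × 1/4 = 1/16.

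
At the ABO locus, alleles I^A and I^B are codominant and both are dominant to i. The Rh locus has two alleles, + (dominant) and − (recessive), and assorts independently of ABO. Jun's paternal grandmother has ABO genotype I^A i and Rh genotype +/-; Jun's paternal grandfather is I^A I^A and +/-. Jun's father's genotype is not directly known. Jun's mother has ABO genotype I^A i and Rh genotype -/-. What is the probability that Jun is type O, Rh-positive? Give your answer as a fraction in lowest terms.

Jun's father's ABO genotype from I^A i × I^A I^A: 1/2 I^A I^A, 1/2 I^A i.
Crossing each possibility with the mother I^A i and summing P(type O): 1/2·0 + 1/2·1/4 = 1/8.
Similarly for Rh via the father's Rh distribution: P(Rh+) = 1/2.
Independent loci: 1/8 × 1/2 = 1/16.

1/16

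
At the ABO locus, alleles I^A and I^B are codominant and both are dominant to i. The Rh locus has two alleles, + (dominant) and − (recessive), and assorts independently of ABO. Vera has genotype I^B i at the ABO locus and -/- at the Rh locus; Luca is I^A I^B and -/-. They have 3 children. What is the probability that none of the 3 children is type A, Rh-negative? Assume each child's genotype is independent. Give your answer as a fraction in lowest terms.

ABO cross I^B i × I^A I^B → 1/4 A, 1/2 B, 1/4 AB.
Rh cross -/- × -/- → 1 Rh-; so P(type A, Rh-negative) = 1/4 × 1 = 1/4 per child.
P(not type A, Rh-negative) = 3/4 for one child; (3/4)^3 = 27/64.

27/64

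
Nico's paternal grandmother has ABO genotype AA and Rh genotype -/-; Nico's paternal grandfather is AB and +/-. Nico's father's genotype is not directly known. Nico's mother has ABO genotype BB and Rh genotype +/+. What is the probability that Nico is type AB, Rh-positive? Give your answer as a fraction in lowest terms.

3/4

Nico's father's ABO genotype from AA × AB: 1/2 AA, 1/2 AB.
Crossing each possibility with the mother BB and summing P(type AB): 1/2·1 + 1/2·1/2 = 3/4.
Similarly for Rh via the father's Rh distribution: P(Rh+) = 1.
Independent loci: 3/4 × 1 = 3/4.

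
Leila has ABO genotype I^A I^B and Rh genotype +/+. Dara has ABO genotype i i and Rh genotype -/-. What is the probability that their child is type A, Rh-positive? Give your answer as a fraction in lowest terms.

1/2

ABO cross I^A I^B × i i → offspring phenotypes: 1/2 A, 1/2 B.
Rh cross +/+ × -/- → 1 Rh+.
Independent loci: P(type A, Rh-positive) = 1/2 × 1 = 1/2.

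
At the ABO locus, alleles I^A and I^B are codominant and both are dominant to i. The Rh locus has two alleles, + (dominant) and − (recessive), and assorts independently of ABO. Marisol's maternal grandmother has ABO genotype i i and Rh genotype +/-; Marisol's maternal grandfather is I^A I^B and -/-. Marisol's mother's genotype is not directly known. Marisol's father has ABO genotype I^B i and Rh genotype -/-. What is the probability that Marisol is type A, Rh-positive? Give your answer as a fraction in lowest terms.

1/32

Marisol's mother's ABO genotype from i i × I^A I^B: 1/2 I^A i, 1/2 I^B i.
Crossing each possibility with the father I^B i and summing P(type A): 1/2·1/4 + 1/2·0 = 1/8.
Similarly for Rh via the mother's Rh distribution: P(Rh+) = 1/4.
Independent loci: 1/8 × 1/4 = 1/32.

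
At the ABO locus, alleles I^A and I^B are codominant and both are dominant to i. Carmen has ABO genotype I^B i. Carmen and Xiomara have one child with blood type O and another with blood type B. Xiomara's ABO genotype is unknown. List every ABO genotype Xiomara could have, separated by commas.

I^A i, I^B i, i i

For each candidate genotype of Xiomara, check whether crossing it with I^B i can produce every observed child phenotype.
  I^A I^A → possible child types {A, AB} ✗
  I^A I^B → possible child types {A, B, AB} ✗
  I^A i → possible child types {O, A, B, AB} ✓
  I^B I^B → possible child types {B} ✗
  I^B i → possible child types {O, B} ✓
  i i → possible child types {O, B} ✓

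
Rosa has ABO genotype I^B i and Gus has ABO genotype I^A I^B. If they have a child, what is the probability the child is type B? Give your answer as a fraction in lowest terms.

1/2

ABO cross I^B i × I^A I^B → offspring phenotypes: 1/4 A, 1/2 B, 1/4 AB.
So P(type B) = 1/2.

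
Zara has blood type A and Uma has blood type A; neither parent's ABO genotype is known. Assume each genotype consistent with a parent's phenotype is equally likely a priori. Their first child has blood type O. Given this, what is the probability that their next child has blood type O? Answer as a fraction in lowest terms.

Possible genotypes: Zara ∈ {I^A I^A, I^A i}; Uma ∈ {I^A I^A, I^A i}.
Weight each parental genotype pair by prior × P(type-O child):
  I^A i × I^A i: posterior weight 1; P(next child type O) = 1/4.
Weighted sum = 1/4.

1/4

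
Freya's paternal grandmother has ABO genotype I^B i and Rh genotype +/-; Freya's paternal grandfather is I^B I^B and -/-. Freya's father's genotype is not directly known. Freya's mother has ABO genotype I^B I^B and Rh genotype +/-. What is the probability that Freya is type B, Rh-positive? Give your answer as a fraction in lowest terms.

Freya's father's ABO genotype from I^B i × I^B I^B: 1/2 I^B I^B, 1/2 I^B i.
Crossing each possibility with the mother I^B I^B and summing P(type B): 1/2·1 + 1/2·1 = 1.
Similarly for Rh via the father's Rh distribution: P(Rh+) = 5/8.
Independent loci: 1 × 5/8 = 5/8.

5/8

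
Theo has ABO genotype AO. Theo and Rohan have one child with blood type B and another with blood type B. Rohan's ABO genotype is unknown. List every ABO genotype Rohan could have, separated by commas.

For each candidate genotype of Rohan, check whether crossing it with AO can produce every observed child phenotype.
  AA → possible child types {A} ✗
  AB → possible child types {A, B, AB} ✓
  AO → possible child types {O, A} ✗
  BB → possible child types {B, AB} ✓
  BO → possible child types {O, A, B, AB} ✓
  OO → possible child types {O, A} ✗

AB, BB, BO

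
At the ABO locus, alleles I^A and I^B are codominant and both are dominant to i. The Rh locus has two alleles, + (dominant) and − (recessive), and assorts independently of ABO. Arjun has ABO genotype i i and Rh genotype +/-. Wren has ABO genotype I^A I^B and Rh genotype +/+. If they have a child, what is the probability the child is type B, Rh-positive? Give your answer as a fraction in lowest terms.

ABO cross i i × I^A I^B → offspring phenotypes: 1/2 A, 1/2 B.
Rh cross +/- × +/+ → 1 Rh+.
Independent loci: P(type B, Rh-positive) = 1/2 × 1 = 1/2.

1/2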